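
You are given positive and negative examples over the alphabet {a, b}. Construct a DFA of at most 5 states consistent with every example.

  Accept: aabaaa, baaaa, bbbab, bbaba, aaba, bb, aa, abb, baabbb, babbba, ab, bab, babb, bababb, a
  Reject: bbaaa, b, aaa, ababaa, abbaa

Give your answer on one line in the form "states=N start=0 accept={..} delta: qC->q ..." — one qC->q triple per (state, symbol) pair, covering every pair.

states=4 start=0 accept={0,1,3} delta: 0a->1 0b->2 1a->3 1b->1 2a->1 2b->0 3a->2 3b->1

State merging on the prefix tree: take the shortest (then alphabetical) example prefix whose next move is undefined and point that move at state 0, else 1, else 2, ...; a target is out if some Accept/Reject pair would then sit in one state with the same input left (inseparable). If every existing state is out, open a new one.
a: 0a undefined. 0a->0: no, aa/aaa meet in 0. Open state 1: 0a->1.
b: 0b undefined. 0b->0: no, bb/b meet in 0. 0b->1: no, a/b meet in 1. Open state 2: 0b->2.
aa: 1a undefined. 1a->0: no, a/aaa meet in 1. 1a->1: no, aa/aaa meet in 1. 1a->2: no, aabaaa/bbaaa meet in 2 with "baaa" left. Open state 3: 1a->3.
ab: 1b undefined. 1b->0: no, aa/ababaa meet in 3. 1b->1: ok.
ba: 2a undefined. 2a->0: no, baaaa/aaa meet in 3 with "a" left. 2a->1: ok.
bb: 2b undefined. 2b->0: ok.
aaa: 3a undefined. 3a->0: no, bb/bbaaa meet in 0. 3a->1: no, bbbab/bbaaa meet in 1. 3a->2: ok.
aab: 3b undefined. 3b->0: no, aabaaa/bbaaa meet in 2. 3b->1: ok.
All examples now run through 4 states with every (state, symbol) defined. Accept strings end in {0,1,3}, Reject strings end in {2}; accept={0,1,3}.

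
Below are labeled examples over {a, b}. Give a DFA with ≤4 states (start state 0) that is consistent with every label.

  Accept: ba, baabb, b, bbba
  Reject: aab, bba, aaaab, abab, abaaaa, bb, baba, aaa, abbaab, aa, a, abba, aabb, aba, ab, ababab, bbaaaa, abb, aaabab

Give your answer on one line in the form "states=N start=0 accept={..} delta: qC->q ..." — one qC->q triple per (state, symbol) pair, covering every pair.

states=3 start=0 accept={2} delta: 0a->1 0b->2 1a->1 1b->1 2a->2 2b->0

Fold the examples into a partial DFA from state 0: repeatedly fix the first undefined (state, symbol) met by the shortest-then-alphabetical prefix, trying targets in increasing order and rejecting any under which an Accept and a Reject string meet in one state with the same remainder; add a state when all current targets are rejected. Accepting states are where Accept strings end.
a: 0a undefined. 0a->0: no, ba/aba meet in 0 with "ba" left. Open state 1: 0a->1.
b: 0b undefined. 0b->0: no, ba/bba meet in 1. 0b->1: no, ba/aa meet in 1 with "a" left. Open state 2: 0b->2.
aa: 1a undefined. 1a->0: no, b/aab meet in 2. 1a->1: ok.
ab: 1b undefined. 1b->0: no, ba/abba meet in 2 with "a" left. 1b->1: ok.
ba: 2a undefined. 2a->0: no, ba/baba meet in 0. 2a->1: no, ba/aab meet in 1. 2a->2: ok.
bb: 2b undefined. 2b->0: ok.
All examples now run through 3 states with every (state, symbol) defined. Accept strings end in {2}, Reject strings end in {0,1}; accept={2}.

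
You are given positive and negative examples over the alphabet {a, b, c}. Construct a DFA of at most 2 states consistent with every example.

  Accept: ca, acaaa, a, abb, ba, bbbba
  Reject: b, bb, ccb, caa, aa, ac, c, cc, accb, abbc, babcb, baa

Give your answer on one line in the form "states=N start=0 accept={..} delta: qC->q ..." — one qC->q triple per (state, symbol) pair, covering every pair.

states=2 start=0 accept={1} delta: 0a->1 0b->0 0c->0 1a->0 1b->1 1c->0

Grow the machine one transition at a time. Run the examples from 0; the earliest place one falls off (shortest prefix, ties alphabetical) gets sent to the lowest-numbered state that keeps every Accept/Reject pair distinguishable — a pair clashes when both reach the same state with identical unread suffix — and to a fresh state only if none does.
a: 0a undefined. 0a->0: no, a/aa meet in 0. Open state 1: 0a->1.
b: 0b undefined. 0b->0: ok.
c: 0c undefined. 0c->0: ok.
aa: 1a undefined. 1a->0: ok.
ab: 1b undefined. 1b->0: no, abb/b meet in 0. 1b->1: ok.
ac: 1c undefined. 1c->0: ok.
All examples now run through 2 states with every (state, symbol) defined. Accept strings end in {1}, Reject strings end in {0}; accept={1}.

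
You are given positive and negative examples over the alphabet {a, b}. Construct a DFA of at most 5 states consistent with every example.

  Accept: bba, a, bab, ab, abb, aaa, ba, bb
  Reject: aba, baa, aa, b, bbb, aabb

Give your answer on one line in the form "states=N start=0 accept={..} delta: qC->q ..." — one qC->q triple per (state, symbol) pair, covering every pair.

Fold the examples into a partial DFA from state 0: repeatedly fix the first undefined (state, symbol) met by the shortest-then-alphabetical prefix, trying targets in increasing order and rejecting any under which an Accept and a Reject string meet in one state with the same remainder; add a state when all current targets are rejected. Accepting states are where Accept strings end.
a: 0a undefined. 0a->0: no, a/aa meet in 0. Open state 1: 0a->1.
b: 0b undefined. 0b->0: no, bb/b meet in 0. 0b->1: no, bba/aba meet in 1 with "ba" left. Open state 2: 0b->2.
aa: 1a undefined. 1a->0: no, bb/aabb meet in 2 with "b" left. 1a->1: no, a/aa meet in 1. 1a->2: ok.
ab: 1b undefined. 1b->0: no, a/aba meet in 1. 1b->1: ok.
ba: 2a undefined. 2a->0: no, a/baa meet in 1. 2a->1: ok.
bb: 2b undefined. 2b->0: ok.
All examples now run through 3 states with every (state, symbol) defined. Accept strings end in {0,1}, Reject strings end in {2}; accept={0,1}.

states=3 start=0 accept={0,1} delta: 0a->1 0b->2 1a->2 1b->1 2a->1 2b->0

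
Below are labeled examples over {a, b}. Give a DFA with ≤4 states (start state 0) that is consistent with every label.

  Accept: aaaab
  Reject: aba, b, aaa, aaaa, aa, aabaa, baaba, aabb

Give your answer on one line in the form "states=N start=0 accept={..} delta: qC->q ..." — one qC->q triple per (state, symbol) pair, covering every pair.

State merging on the prefix tree: take the shortest (then alphabetical) example prefix whose next move is undefined and point that move at state 0, else 1, else 2, ...; a target is out if some Accept/Reject pair would then sit in one state with the same input left (inseparable). If every existing state is out, open a new one.
a: 0a undefined. 0a->0: no, aaaab/b meet in 0 with "b" left. Open state 1: 0a->1.
b: 0b undefined. 0b->0: ok.
aa: 1a undefined. 1a->0: no, aaaab/b meet in 0. 1a->1: ok.
ab: 1b undefined. 1b->0: no, aaaab/b meet in 0. 1b->1: no, aaaab/aba meet in 1. Open state 2: 1b->2.
aba: 2a undefined. 2a->0: ok.
aabb: 2b undefined. 2b->0: ok.
All examples now run through 3 states with every (state, symbol) defined. Accept strings end in {2}, Reject strings end in {0,1}; accept={2}.

states=3 start=0 accept={2} delta: 0a->1 0b->0 1a->1 1b->2 2a->0 2b->0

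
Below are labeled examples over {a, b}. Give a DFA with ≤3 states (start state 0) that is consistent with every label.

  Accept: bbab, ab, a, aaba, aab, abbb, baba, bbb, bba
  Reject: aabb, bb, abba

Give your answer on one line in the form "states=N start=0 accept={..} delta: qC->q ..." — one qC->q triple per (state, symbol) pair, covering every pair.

states=3 start=0 accept={1,2} delta: 0a->1 0b->2 1a->0 1b->1 2a->2 2b->0

State merging on the prefix tree: take the shortest (then alphabetical) example prefix whose next move is undefined and point that move at state 0, else 1, else 2, ...; a target is out if some Accept/Reject pair would then sit in one state with the same input left (inseparable). If every existing state is out, open a new one.
a: 0a undefined. 0a->0: no, bba/abba meet in 0 with "bba" left. Open state 1: 0a->1.
b: 0b undefined. 0b->0: no, bbb/bb meet in 0. 0b->1: no, ab/bb meet in 1 with "b" left. Open state 2: 0b->2.
aa: 1a undefined. 1a->0: ok.
ab: 1b undefined. 1b->0: no, aaba/abba meet in 2 with "a" left. 1b->1: ok.
ba: 2a undefined. 2a->0: no, aaba/abba meet in 0. 2a->1: no, baba/abba meet in 0. 2a->2: ok.
bb: 2b undefined. 2b->0: ok.
All examples now run through 3 states with every (state, symbol) defined. Accept strings end in {1,2}, Reject strings end in {0}; accept={1,2}.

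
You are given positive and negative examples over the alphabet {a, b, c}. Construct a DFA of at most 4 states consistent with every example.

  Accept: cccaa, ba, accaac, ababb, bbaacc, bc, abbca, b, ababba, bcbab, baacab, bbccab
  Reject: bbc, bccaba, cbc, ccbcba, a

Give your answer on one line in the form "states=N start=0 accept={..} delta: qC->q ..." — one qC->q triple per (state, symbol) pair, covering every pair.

states=4 start=0 accept={1,2} delta: 0a->0 0b->1 0c->1 1a->1 1b->2 1c->1 2a->0 2b->1 2c->3 3a->1 3b->0 3c->0

Fold the examples into a partial DFA from state 0: repeatedly fix the first undefined (state, symbol) met by the shortest-then-alphabetical prefix, trying targets in increasing order and rejecting any under which an Accept and a Reject string meet in one state with the same remainder; add a state when all current targets are rejected. Accepting states are where Accept strings end.
a: 0a undefined. 0a->0: ok.
b: 0b undefined. 0b->0: no, ba/a meet in 0. Open state 1: 0b->1.
c: 0c undefined. 0c->0: no, cccaa/a meet in 0. 0c->1: ok.
ba: 1a undefined. 1a->0: no, ba/a meet in 0. 1a->1: ok.
bb: 1b undefined. 1b->0: no, ba/bbc meet in 1. 1b->1: no, bc/bbc meet in 1 with "c" left. Open state 2: 1b->2.
bc: 1c undefined. 1c->0: no, cccaa/ccbcba meet in 1. 1c->1: ok.
bba: 2a undefined. 2a->0: ok.
bbc: 2c undefined. 2c->0: no, cccaa/ccbcba meet in 1. 2c->1: no, cccaa/bbc meet in 1. 2c->2: no, abbca/bccaba meet in 0. Open state 3: 2c->3.
bbcc: 3c undefined. 3c->0: ok.
ababb: 2b undefined. 2b->0: no, ababb/bccaba meet in 0. 2b->1: ok.
abbca: 3a undefined. 3a->0: no, abbca/bccaba meet in 0. 3a->1: ok.
ccbcb: 3b undefined. 3b->0: ok.
All examples now run through 4 states with every (state, symbol) defined. Accept strings end in {1,2}, Reject strings end in {0,3}; accept={1,2}.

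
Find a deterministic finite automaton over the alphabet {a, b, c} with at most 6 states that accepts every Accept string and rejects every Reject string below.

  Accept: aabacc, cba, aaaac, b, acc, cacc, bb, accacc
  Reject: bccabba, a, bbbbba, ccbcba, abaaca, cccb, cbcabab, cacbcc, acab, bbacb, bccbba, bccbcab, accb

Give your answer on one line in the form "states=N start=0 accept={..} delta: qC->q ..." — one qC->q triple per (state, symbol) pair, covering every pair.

Fold the examples into a partial DFA from state 0: repeatedly fix the first undefined (state, symbol) met by the shortest-then-alphabetical prefix, trying targets in increasing order and rejecting any under which an Accept and a Reject string meet in one state with the same remainder; add a state when all current targets are rejected. Accepting states are where Accept strings end.
a: 0a undefined. 0a->0: ok.
b: 0b undefined. 0b->0: no, b/a meet in 0. Open state 1: 0b->1.
c: 0c undefined. 0c->0: no, aaaac/a meet in 0. 0c->1: ok.
bb: 1b undefined. 1b->0: no, cba/a meet in 0. 1b->1: no, cba/bbbbba meet in 1 with "a" left. Open state 2: 1b->2.
bc: 1c undefined. 1c->0: no, aaaac/accb meet in 1. 1c->1: no, bb/cccb meet in 2. 1c->2: ok.
ca: 1a undefined. 1a->0: no, aaaac/acab meet in 1. 1a->1: no, cba/abaaca meet in 2 with "a" left. 1a->2: ok.
bba: 2a undefined. 2a->0: no, cba/a meet in 0. 2a->1: no, cba/abaaca meet in 1. 2a->2: ok.
bbb: 2b undefined. 2b->0: no, cba/bbbbba meet in 2. 2b->1: no, cba/bbbbba meet in 2. 2b->2: no, cba/bbbbba meet in 2. Open state 3: 2b->3.
bcc: 2c undefined. 2c->0: no, aabacc/cccb meet in 1. 2c->1: no, aabacc/abaaca meet in 2. 2c->2: no, aabacc/abaaca meet in 2. 2c->3: ok.
bbbb: 3b undefined. 3b->0: no, cba/bbbbba meet in 2. 3b->1: no, cba/bbbbba meet in 2. 3b->2: no, aabacc/cacbcc meet in 3 with "c" left. 3b->3: ok.
bcca: 3a undefined. 3a->0: no, cba/bccabba meet in 2. 3a->1: no, aaaac/bccabba meet in 1. 3a->2: no, cba/bccabba meet in 2. 3a->3: ok.
cacc: 3c undefined. 3c->0: no, aabacc/a meet in 0. 3c->1: no, cba/ccbcba meet in 2. 3c->2: ok.
All examples now run through 4 states with every (state, symbol) defined. Accept strings end in {1,2}, Reject strings end in {0,3}; accept={1,2}.

states=4 start=0 accept={1,2} delta: 0a->0 0b->1 0c->1 1a->2 1b->2 1c->2 2a->2 2b->3 2c->3 3a->3 3b->3 3c->2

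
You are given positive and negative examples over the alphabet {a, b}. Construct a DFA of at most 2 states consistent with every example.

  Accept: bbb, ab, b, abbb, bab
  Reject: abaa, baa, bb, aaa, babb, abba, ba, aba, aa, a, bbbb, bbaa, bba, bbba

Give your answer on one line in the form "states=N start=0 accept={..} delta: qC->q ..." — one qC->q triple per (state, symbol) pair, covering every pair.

Grow the machine one transition at a time. Run the examples from 0; the earliest place one falls off (shortest prefix, ties alphabetical) gets sent to the lowest-numbered state that keeps every Accept/Reject pair distinguishable — a pair clashes when both reach the same state with identical unread suffix — and to a fresh state only if none does.
a: 0a undefined. 0a->0: ok.
b: 0b undefined. 0b->0: no, bbb/abaa meet in 0. Open state 1: 0b->1.
ba: 1a undefined. 1a->0: ok.
bb: 1b undefined. 1b->0: ok.
All examples now run through 2 states with every (state, symbol) defined. Accept strings end in {1}, Reject strings end in {0}; accept={1}.

states=2 start=0 accept={1} delta: 0a->0 0b->1 1a->0 1b->0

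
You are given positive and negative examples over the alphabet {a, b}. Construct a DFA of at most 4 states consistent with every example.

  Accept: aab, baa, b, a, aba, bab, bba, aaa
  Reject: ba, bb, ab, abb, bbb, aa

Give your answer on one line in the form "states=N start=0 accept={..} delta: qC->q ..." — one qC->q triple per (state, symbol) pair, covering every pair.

Fold the examples into a partial DFA from state 0: repeatedly fix the first undefined (state, symbol) met by the shortest-then-alphabetical prefix, trying targets in increasing order and rejecting any under which an Accept and a Reject string meet in one state with the same remainder; add a state when all current targets are rejected. Accepting states are where Accept strings end.
a: 0a undefined. 0a->0: no, aab/ab meet in 0 with "b" left. Open state 1: 0a->1.
b: 0b undefined. 0b->0: no, baa/aa meet in 1 with "a" left. 0b->1: ok.
aa: 1a undefined. 1a->0: ok.
ab: 1b undefined. 1b->0: no, aab/abb meet in 1. 1b->1: no, aab/bb meet in 1. Open state 2: 1b->2.
aba: 2a undefined. 2a->0: no, aba/ba meet in 0. 2a->1: ok.
abb: 2b undefined. 2b->0: ok.
All examples now run through 3 states with every (state, symbol) defined. Accept strings end in {1}, Reject strings end in {0,2}; accept={1}.

states=3 start=0 accept={1} delta: 0a->1 0b->1 1a->0 1b->2 2a->1 2b->0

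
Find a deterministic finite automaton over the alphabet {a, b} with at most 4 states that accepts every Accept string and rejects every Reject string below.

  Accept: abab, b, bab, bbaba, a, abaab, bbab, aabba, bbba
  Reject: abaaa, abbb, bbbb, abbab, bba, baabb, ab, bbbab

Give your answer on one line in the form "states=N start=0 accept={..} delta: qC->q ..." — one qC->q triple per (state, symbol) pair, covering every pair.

states=4 start=0 accept={1,3} delta: 0a->1 0b->1 1a->2 1b->2 2a->2 2b->3 3a->1 3b->0

Grow the machine one transition at a time. Run the examples from 0; the earliest place one falls off (shortest prefix, ties alphabetical) gets sent to the lowest-numbered state that keeps every Accept/Reject pair distinguishable — a pair clashes when both reach the same state with identical unread suffix — and to a fresh state only if none does.
a: 0a undefined. 0a->0: no, b/ab meet in 0 with "b" left. Open state 1: 0a->1.
b: 0b undefined. 0b->0: no, b/bbbb meet in 0. 0b->1: ok.
aa: 1a undefined. 1a->0: no, aabba/bba meet in 1 with "ba" left. 1a->1: no, bab/ab meet in 1 with "b" left. Open state 2: 1a->2.
ab: 1b undefined. 1b->0: no, abab/abbb meet in 0. 1b->1: no, abab/abbab meet in 2 with "b" left. 1b->2: ok.
aab: 2b undefined. 2b->0: no, b/abbb meet in 1. 2b->1: no, b/abbab meet in 1. 2b->2: no, abab/abbab meet in 2 with "ab" left. Open state 3: 2b->3.
aba: 2a undefined. 2a->0: no, bbaba/abaaa meet in 2. 2a->1: no, abab/ab meet in 2. 2a->2: ok.
aabb: 3b undefined. 3b->0: ok.
abba: 3a undefined. 3a->0: no, b/abbab meet in 1. 3a->1: ok.
All examples now run through 4 states with every (state, symbol) defined. Accept strings end in {1,3}, Reject strings end in {0,2}; accept={1,3}.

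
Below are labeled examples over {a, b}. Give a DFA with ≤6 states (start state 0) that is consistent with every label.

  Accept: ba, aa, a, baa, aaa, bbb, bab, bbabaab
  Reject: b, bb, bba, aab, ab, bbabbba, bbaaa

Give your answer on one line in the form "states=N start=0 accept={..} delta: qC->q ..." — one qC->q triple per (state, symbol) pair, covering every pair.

states=5 start=0 accept={0,2,4} delta: 0a->0 0b->1 1a->2 1b->3 2a->0 2b->0 3a->3 3b->4 4a->1 4b->1

Grow the machine one transition at a time. Run the examples from 0; the earliest place one falls off (shortest prefix, ties alphabetical) gets sent to the lowest-numbered state that keeps every Accept/Reject pair distinguishable — a pair clashes when both reach the same state with identical unread suffix — and to a fresh state only if none does.
a: 0a undefined. 0a->0: ok.
b: 0b undefined. 0b->0: no, ba/b meet in 0. Open state 1: 0b->1.
ba: 1a undefined. 1a->0: no, bab/b meet in 1. 1a->1: no, ba/b meet in 1. Open state 2: 1a->2.
bb: 1b undefined. 1b->0: no, ba/bbabbba meet in 2. 1b->1: no, ba/bba meet in 2. 1b->2: no, ba/bb meet in 2. Open state 3: 1b->3.
baa: 2a undefined. 2a->0: ok.
bab: 2b undefined. 2b->0: ok.
bba: 3a undefined. 3a->0: no, aa/bba meet in 0. 3a->1: no, aa/bbaaa meet in 0. 3a->2: no, ba/bba meet in 2. 3a->3: ok.
bbb: 3b undefined. 3b->0: no, bbabaab/b meet in 1. 3b->1: no, ba/bbabbba meet in 2. 3b->2: no, ba/bbabbba meet in 2. 3b->3: no, bbb/bb meet in 3. Open state 4: 3b->4.
bbaba: 4a undefined. 4a->0: no, bbabaab/b meet in 1. 4a->1: ok.
bbabb: 4b undefined. 4b->0: no, ba/bbabbba meet in 2. 4b->1: ok.
All examples now run through 5 states with every (state, symbol) defined. Accept strings end in {0,2,4}, Reject strings end in {1,3}; accept={0,2,4}.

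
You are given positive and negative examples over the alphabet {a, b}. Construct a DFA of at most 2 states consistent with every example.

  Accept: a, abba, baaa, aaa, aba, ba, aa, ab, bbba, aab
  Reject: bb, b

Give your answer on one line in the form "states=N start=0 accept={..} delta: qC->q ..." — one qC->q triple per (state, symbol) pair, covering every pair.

states=2 start=0 accept={1} delta: 0a->1 0b->0 1a->1 1b->1

State merging on the prefix tree: take the shortest (then alphabetical) example prefix whose next move is undefined and point that move at state 0, else 1, else 2, ...; a target is out if some Accept/Reject pair would then sit in one state with the same input left (inseparable). If every existing state is out, open a new one.
a: 0a undefined. 0a->0: no, ab/b meet in 0 with "b" left. Open state 1: 0a->1.
b: 0b undefined. 0b->0: ok.
aa: 1a undefined. 1a->0: no, aa/bb meet in 0. 1a->1: ok.
ab: 1b undefined. 1b->0: no, ab/bb meet in 0. 1b->1: ok.
All examples now run through 2 states with every (state, symbol) defined. Accept strings end in {1}, Reject strings end in {0}; accept={1}.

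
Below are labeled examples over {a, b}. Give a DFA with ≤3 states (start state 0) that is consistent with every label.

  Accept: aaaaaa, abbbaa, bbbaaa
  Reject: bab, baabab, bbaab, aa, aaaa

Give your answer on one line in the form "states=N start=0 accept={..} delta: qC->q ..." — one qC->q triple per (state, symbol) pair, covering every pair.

states=3 start=0 accept={0} delta: 0a->1 0b->0 1a->2 1b->1 2a->0 2b->1

Grow the machine one transition at a time. Run the examples from 0; the earliest place one falls off (shortest prefix, ties alphabetical) gets sent to the lowest-numbered state that keeps every Accept/Reject pair distinguishable — a pair clashes when both reach the same state with identical unread suffix — and to a fresh state only if none does.
a: 0a undefined. 0a->0: no, aaaaaa/aa meet in 0. Open state 1: 0a->1.
b: 0b undefined. 0b->0: ok.
aa: 1a undefined. 1a->0: no, aaaaaa/bbaab meet in 0. 1a->1: no, aaaaaa/aa meet in 1. Open state 2: 1a->2.
ab: 1b undefined. 1b->0: no, abbbaa/aa meet in 2. 1b->1: ok.
aaa: 2a undefined. 2a->0: ok.
baab: 2b undefined. 2b->0: no, aaaaaa/bbaab meet in 0. 2b->1: ok.
All examples now run through 3 states with every (state, symbol) defined. Accept strings end in {0}, Reject strings end in {1,2}; accept={0}.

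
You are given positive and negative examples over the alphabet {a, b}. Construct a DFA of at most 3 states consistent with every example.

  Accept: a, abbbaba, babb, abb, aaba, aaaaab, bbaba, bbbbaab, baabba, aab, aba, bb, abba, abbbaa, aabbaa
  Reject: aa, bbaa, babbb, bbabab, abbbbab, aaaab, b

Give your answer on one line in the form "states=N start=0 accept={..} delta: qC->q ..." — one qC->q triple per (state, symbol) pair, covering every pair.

states=3 start=0 accept={0,1} delta: 0a->1 0b->2 1a->2 1b->2 2a->0 2b->0

State merging on the prefix tree: take the shortest (then alphabetical) example prefix whose next move is undefined and point that move at state 0, else 1, else 2, ...; a target is out if some Accept/Reject pair would then sit in one state with the same input left (inseparable). If every existing state is out, open a new one.
a: 0a undefined. 0a->0: no, a/aa meet in 0. Open state 1: 0a->1.
b: 0b undefined. 0b->0: no, bb/b meet in 0. 0b->1: no, a/b meet in 1. Open state 2: 0b->2.
aa: 1a undefined. 1a->0: no, aab/aaaab meet in 2. 1a->1: no, a/aa meet in 1. 1a->2: ok.
ab: 1b undefined. 1b->0: no, abb/aa meet in 2. 1b->1: no, aab/abbbbab meet in 2 with "b" left. 1b->2: ok.
ba: 2a undefined. 2a->0: ok.
bb: 2b undefined. 2b->0: ok.
All examples now run through 3 states with every (state, symbol) defined. Accept strings end in {0,1}, Reject strings end in {2}; accept={0,1}.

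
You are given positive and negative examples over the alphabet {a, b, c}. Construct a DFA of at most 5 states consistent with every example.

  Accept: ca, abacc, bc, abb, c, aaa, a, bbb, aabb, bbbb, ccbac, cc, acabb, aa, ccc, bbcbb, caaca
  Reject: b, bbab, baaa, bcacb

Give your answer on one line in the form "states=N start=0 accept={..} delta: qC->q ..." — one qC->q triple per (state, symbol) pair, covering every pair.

states=3 start=0 accept={0,2} delta: 0a->0 0b->1 0c->0 1a->1 1b->2 1c->0 2a->0 2b->2 2c->0

Grow the machine one transition at a time. Run the examples from 0; the earliest place one falls off (shortest prefix, ties alphabetical) gets sent to the lowest-numbered state that keeps every Accept/Reject pair distinguishable — a pair clashes when both reach the same state with identical unread suffix — and to a fresh state only if none does.
a: 0a undefined. 0a->0: ok.
b: 0b undefined. 0b->0: no, abb/b meet in 0. Open state 1: 0b->1.
c: 0c undefined. 0c->0: ok.
ba: 1a undefined. 1a->0: no, ca/baaa meet in 0. 1a->1: ok.
bb: 1b undefined. 1b->0: no, bbb/b meet in 1. 1b->1: no, abb/b meet in 1. Open state 2: 1b->2.
bc: 1c undefined. 1c->0: ok.
bba: 2a undefined. 2a->0: ok.
bbb: 2b undefined. 2b->0: no, bbbb/b meet in 1. 2b->1: no, bbb/b meet in 1. 2b->2: ok.
bbc: 2c undefined. 2c->0: ok.
All examples now run through 3 states with every (state, symbol) defined. Accept strings end in {0,2}, Reject strings end in {1}; accept={0,2}.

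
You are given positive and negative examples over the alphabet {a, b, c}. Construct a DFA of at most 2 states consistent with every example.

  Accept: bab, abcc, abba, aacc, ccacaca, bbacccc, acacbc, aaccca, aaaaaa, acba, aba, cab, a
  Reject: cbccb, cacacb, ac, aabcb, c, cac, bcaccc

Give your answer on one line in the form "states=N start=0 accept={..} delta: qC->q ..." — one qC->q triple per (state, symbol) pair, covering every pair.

states=2 start=0 accept={0} delta: 0a->0 0b->0 0c->1 1a->0 1b->1 1c->0

Grow the machine one transition at a time. Run the examples from 0; the earliest place one falls off (shortest prefix, ties alphabetical) gets sent to the lowest-numbered state that keeps every Accept/Reject pair distinguishable — a pair clashes when both reach the same state with identical unread suffix — and to a fresh state only if none does.
a: 0a undefined. 0a->0: ok.
b: 0b undefined. 0b->0: ok.
c: 0c undefined. 0c->0: no, bab/cbccb meet in 0. Open state 1: 0c->1.
ca: 1a undefined. 1a->0: ok.
cb: 1b undefined. 1b->0: no, bab/cacacb meet in 0. 1b->1: ok.
cc: 1c undefined. 1c->0: ok.
All examples now run through 2 states with every (state, symbol) defined. Accept strings end in {0}, Reject strings end in {1}; accept={0}.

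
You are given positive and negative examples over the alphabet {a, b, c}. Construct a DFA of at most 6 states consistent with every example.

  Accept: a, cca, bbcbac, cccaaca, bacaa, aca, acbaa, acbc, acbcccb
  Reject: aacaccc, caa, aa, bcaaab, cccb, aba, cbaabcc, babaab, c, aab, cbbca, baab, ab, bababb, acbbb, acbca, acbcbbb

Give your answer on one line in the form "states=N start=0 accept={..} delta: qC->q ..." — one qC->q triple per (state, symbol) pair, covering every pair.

Grow the machine one transition at a time. Run the examples from 0; the earliest place one falls off (shortest prefix, ties alphabetical) gets sent to the lowest-numbered state that keeps every Accept/Reject pair distinguishable — a pair clashes when both reach the same state with identical unread suffix — and to a fresh state only if none does.
a: 0a undefined. 0a->0: no, a/aa meet in 0. Open state 1: 0a->1.
b: 0b undefined. 0b->0: ok.
c: 0c undefined. 0c->0: no, a/cbbca meet in 1. 0c->1: no, a/c meet in 1. Open state 2: 0c->2.
aa: 1a undefined. 1a->0: ok.
ab: 1b undefined. 1b->0: no, a/aba meet in 1. 1b->1: no, a/babaab meet in 1. 1b->2: ok.
ac: 1c undefined. 1c->0: no, bacaa/aa meet in 0. 1c->1: no, cca/acbca meet in 2 with "ca" left. 1c->2: no, bacaa/caa meet in 2 with "aa" left. Open state 3: 1c->3.
ca: 2a undefined. 2a->0: no, a/caa meet in 1. 2a->1: no, a/aba meet in 1. 2a->2: ok.
cb: 2b undefined. 2b->0: ok.
cc: 2c undefined. 2c->0: ok.
aca: 3a undefined. 3a->0: no, aca/aacaccc meet in 0. 3a->1: no, bacaa/aacaccc meet in 0. 3a->2: no, bacaa/caa meet in 2. 3a->3: ok.
acb: 3b undefined. 3b->0: no, acbaa/aacaccc meet in 0. 3b->1: no, bbcbac/acbca meet in 3. 3b->2: no, a/acbca meet in 1. 3b->3: no, bbcbac/acbbb meet in 3. Open state 4: 3b->4.
acba: 4a undefined. 4a->0: ok.
acbb: 4b undefined. 4b->0: ok.
acbc: 4c undefined. 4c->0: no, a/acbca meet in 1. 4c->1: ok.
acbccc: 3c undefined. 3c->0: no, acbcccb/aacaccc meet in 0. 3c->1: no, acbcccb/caa meet in 2. 3c->2: no, acbcccb/aacaccc meet in 0. 3c->3: ok.
All examples now run through 5 states with every (state, symbol) defined. Accept strings end in {1,3,4}, Reject strings end in {0,2}; accept={1,3,4}.

states=5 start=0 accept={1,3,4} delta: 0a->1 0b->0 0c->2 1a->0 1b->2 1c->3 2a->2 2b->0 2c->0 3a->3 3b->4 3c->3 4a->0 4b->0 4c->1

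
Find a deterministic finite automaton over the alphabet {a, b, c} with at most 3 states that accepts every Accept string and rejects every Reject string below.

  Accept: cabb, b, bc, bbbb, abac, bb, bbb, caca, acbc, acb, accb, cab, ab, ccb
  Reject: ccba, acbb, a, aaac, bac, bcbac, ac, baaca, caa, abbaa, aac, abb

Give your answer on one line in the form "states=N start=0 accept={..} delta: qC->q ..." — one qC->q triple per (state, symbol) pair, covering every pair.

State merging on the prefix tree: take the shortest (then alphabetical) example prefix whose next move is undefined and point that move at state 0, else 1, else 2, ...; a target is out if some Accept/Reject pair would then sit in one state with the same input left (inseparable). If every existing state is out, open a new one.
a: 0a undefined. 0a->0: no, abac/bac meet in 0 with "bac" left. Open state 1: 0a->1.
b: 0b undefined. 0b->0: ok.
c: 0c undefined. 0c->0: no, cabb/abb meet in 1 with "bb" left. 0c->1: no, bc/a meet in 1. Open state 2: 0c->2.
aa: 1a undefined. 1a->0: no, bc/aac meet in 2. 1a->1: ok.
ab: 1b undefined. 1b->0: no, b/abb meet in 0. 1b->1: no, abac/aaac meet in 1 with "c" left. 1b->2: ok.
ac: 1c undefined. 1c->0: no, b/acbb meet in 0. 1c->1: ok.
ca: 2a undefined. 2a->0: ok.
cc: 2c undefined. 2c->0: ok.
abb: 2b undefined. 2b->0: no, cabb/acbb meet in 0. 2b->1: ok.
All examples now run through 3 states with every (state, symbol) defined. Accept strings end in {0,2}, Reject strings end in {1}; accept={0,2}.

states=3 start=0 accept={0,2} delta: 0a->1 0b->0 0c->2 1a->1 1b->2 1c->1 2a->0 2b->1 2c->0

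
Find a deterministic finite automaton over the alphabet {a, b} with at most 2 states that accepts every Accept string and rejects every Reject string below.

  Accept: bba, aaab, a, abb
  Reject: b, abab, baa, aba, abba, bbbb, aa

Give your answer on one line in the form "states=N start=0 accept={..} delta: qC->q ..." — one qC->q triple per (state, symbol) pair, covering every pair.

states=2 start=0 accept={1} delta: 0a->1 0b->0 1a->0 1b->1

Fold the examples into a partial DFA from state 0: repeatedly fix the first undefined (state, symbol) met by the shortest-then-alphabetical prefix, trying targets in increasing order and rejecting any under which an Accept and a Reject string meet in one state with the same remainder; add a state when all current targets are rejected. Accepting states are where Accept strings end.
a: 0a undefined. 0a->0: no, bba/abba meet in 0 with "bba" left. Open state 1: 0a->1.
b: 0b undefined. 0b->0: ok.
aa: 1a undefined. 1a->0: ok.
ab: 1b undefined. 1b->0: no, bba/aba meet in 1. 1b->1: ok.
All examples now run through 2 states with every (state, symbol) defined. Accept strings end in {1}, Reject strings end in {0}; accept={1}.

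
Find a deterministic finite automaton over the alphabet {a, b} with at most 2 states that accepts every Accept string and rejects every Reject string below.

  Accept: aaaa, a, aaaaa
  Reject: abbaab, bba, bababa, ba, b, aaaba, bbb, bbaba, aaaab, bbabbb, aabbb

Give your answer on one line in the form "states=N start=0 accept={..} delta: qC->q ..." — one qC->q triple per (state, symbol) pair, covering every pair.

Fold the examples into a partial DFA from state 0: repeatedly fix the first undefined (state, symbol) met by the shortest-then-alphabetical prefix, trying targets in increasing order and rejecting any under which an Accept and a Reject string meet in one state with the same remainder; add a state when all current targets are rejected. Accepting states are where Accept strings end.
a: 0a undefined. 0a->0: ok.
b: 0b undefined. 0b->0: no, aaaa/abbaab meet in 0. Open state 1: 0b->1.
ba: 1a undefined. 1a->0: no, aaaa/bababa meet in 0. 1a->1: ok.
bb: 1b undefined. 1b->0: no, aaaa/bba meet in 0. 1b->1: ok.
All examples now run through 2 states with every (state, symbol) defined. Accept strings end in {0}, Reject strings end in {1}; accept={0}.

states=2 start=0 accept={0} delta: 0a->0 0b->1 1a->1 1b->1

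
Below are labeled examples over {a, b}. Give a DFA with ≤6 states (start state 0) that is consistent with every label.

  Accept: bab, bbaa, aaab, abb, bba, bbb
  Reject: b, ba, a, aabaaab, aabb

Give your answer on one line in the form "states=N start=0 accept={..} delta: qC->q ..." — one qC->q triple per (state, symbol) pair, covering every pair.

State merging on the prefix tree: take the shortest (then alphabetical) example prefix whose next move is undefined and point that move at state 0, else 1, else 2, ...; a target is out if some Accept/Reject pair would then sit in one state with the same input left (inseparable). If every existing state is out, open a new one.
a: 0a undefined. 0a->0: no, aaab/b meet in 0 with "b" left. Open state 1: 0a->1.
b: 0b undefined. 0b->0: no, bba/ba meet in 1. 0b->1: ok.
aa: 1a undefined. 1a->0: no, bab/b meet in 1. 1a->1: no, abb/aabb meet in 1 with "bb" left. Open state 2: 1a->2.
ab: 1b undefined. 1b->0: no, bbaa/ba meet in 2. 1b->1: no, abb/b meet in 1. 1b->2: ok.
aaa: 2a undefined. 2a->0: no, bbaa/b meet in 1. 2a->1: no, bbaa/ba meet in 2. 2a->2: no, bbaa/ba meet in 2. Open state 3: 2a->3.
aab: 2b undefined. 2b->0: no, aaab/aabaaab meet in 3 with "b" left. 2b->1: no, bab/b meet in 1. 2b->2: no, bab/ba meet in 2. 2b->3: no, aaab/aabb meet in 3 with "b" left. Open state 4: 2b->4.
aaab: 3b undefined. 3b->0: ok.
aaba: 4a undefined. 4a->0: no, bab/aabaaab meet in 4. 4a->1: no, aaab/aabaaab meet in 0. 4a->2: ok.
aabb: 4b undefined. 4b->0: no, aaab/aabb meet in 0. 4b->1: ok.
bbaa: 3a undefined. 3a->0: ok.
All examples now run through 5 states with every (state, symbol) defined. Accept strings end in {0,3,4}, Reject strings end in {1,2}; accept={0,3,4}.

states=5 start=0 accept={0,3,4} delta: 0a->1 0b->1 1a->2 1b->2 2a->3 2b->4 3a->0 3b->0 4a->2 4b->1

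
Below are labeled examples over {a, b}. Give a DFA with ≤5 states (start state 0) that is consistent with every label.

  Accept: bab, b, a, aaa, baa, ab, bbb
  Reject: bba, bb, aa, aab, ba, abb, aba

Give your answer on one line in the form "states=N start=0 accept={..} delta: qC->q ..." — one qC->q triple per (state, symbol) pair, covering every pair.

states=5 start=0 accept={1,2} delta: 0a->1 0b->2 1a->3 1b->2 2a->0 2b->4 3a->1 3b->0 4a->0 4b->1

State merging on the prefix tree: take the shortest (then alphabetical) example prefix whose next move is undefined and point that move at state 0, else 1, else 2, ...; a target is out if some Accept/Reject pair would then sit in one state with the same input left (inseparable). If every existing state is out, open a new one.
a: 0a undefined. 0a->0: no, b/aab meet in 0 with "b" left. Open state 1: 0a->1.
b: 0b undefined. 0b->0: no, b/bb meet in 0. 0b->1: no, bab/aab meet in 1 with "ab" left. Open state 2: 0b->2.
aa: 1a undefined. 1a->0: no, b/aab meet in 2. 1a->1: no, a/aa meet in 1. 1a->2: no, b/aa meet in 2. Open state 3: 1a->3.
ab: 1b undefined. 1b->0: no, b/abb meet in 2. 1b->1: no, a/abb meet in 1. 1b->2: ok.
ba: 2a undefined. 2a->0: ok.
bb: 2b undefined. 2b->0: no, a/bba meet in 1. 2b->1: no, a/bb meet in 1. 2b->2: no, bab/bb meet in 2. 2b->3: no, aaa/bba meet in 3 with "a" left. Open state 4: 2b->4.
aaa: 3a undefined. 3a->0: no, aaa/ba meet in 0. 3a->1: ok.
aab: 3b undefined. 3b->0: ok.
bba: 4a undefined. 4a->0: ok.
bbb: 4b undefined. 4b->0: no, bbb/bba meet in 0. 4b->1: ok.
All examples now run through 5 states with every (state, symbol) defined. Accept strings end in {1,2}, Reject strings end in {0,3,4}; accept={1,2}.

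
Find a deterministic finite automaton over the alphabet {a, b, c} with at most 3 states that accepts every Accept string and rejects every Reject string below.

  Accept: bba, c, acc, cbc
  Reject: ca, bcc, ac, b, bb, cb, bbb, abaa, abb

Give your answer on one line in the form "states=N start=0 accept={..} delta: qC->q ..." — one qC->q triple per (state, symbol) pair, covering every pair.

states=2 start=0 accept={1} delta: 0a->1 0b->0 0c->1 1a->0 1b->0 1c->0

State merging on the prefix tree: take the shortest (then alphabetical) example prefix whose next move is undefined and point that move at state 0, else 1, else 2, ...; a target is out if some Accept/Reject pair would then sit in one state with the same input left (inseparable). If every existing state is out, open a new one.
a: 0a undefined. 0a->0: no, c/ac meet in 0 with "c" left. Open state 1: 0a->1.
b: 0b undefined. 0b->0: ok.
c: 0c undefined. 0c->0: no, bba/ca meet in 1. 0c->1: ok.
ab: 1b undefined. 1b->0: ok.
ac: 1c undefined. 1c->0: ok.
ca: 1a undefined. 1a->0: ok.
All examples now run through 2 states with every (state, symbol) defined. Accept strings end in {1}, Reject strings end in {0}; accept={1}.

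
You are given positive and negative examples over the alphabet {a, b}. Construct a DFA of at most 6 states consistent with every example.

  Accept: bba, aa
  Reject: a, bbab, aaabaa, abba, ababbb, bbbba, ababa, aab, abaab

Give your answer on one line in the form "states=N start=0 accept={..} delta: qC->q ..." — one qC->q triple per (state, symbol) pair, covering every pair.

Grow the machine one transition at a time. Run the examples from 0; the earliest place one falls off (shortest prefix, ties alphabetical) gets sent to the lowest-numbered state that keeps every Accept/Reject pair distinguishable — a pair clashes when both reach the same state with identical unread suffix — and to a fresh state only if none does.
a: 0a undefined. 0a->0: no, bba/abba meet in 0 with "bba" left. Open state 1: 0a->1.
b: 0b undefined. 0b->0: no, bba/a meet in 1. 0b->1: ok.
aa: 1a undefined. 1a->0: ok.
ab: 1b undefined. 1b->0: no, bba/a meet in 1. 1b->1: no, bba/abba meet in 0. Open state 2: 1b->2.
aba: 2a undefined. 2a->0: no, bba/ababa meet in 0. 2a->1: no, bba/a meet in 1. 2a->2: no, bba/aaabaa meet in 2. Open state 3: 2a->3.
abb: 2b undefined. 2b->0: no, aa/bbbba meet in 0. 2b->1: no, bba/bbbba meet in 3. 2b->2: no, bba/abba meet in 3. 2b->3: ok.
abaa: 3a undefined. 3a->0: no, aa/aaabaa meet in 0. 3a->1: ok.
abab: 3b undefined. 3b->0: no, aa/bbab meet in 0. 3b->1: no, bba/ababbb meet in 3. 3b->2: no, bba/bbbba meet in 3. 3b->3: no, bba/bbab meet in 3. Open state 4: 3b->4.
ababa: 4a undefined. 4a->0: no, aa/bbbba meet in 0. 4a->1: ok.
ababb: 4b undefined. 4b->0: ok.
All examples now run through 5 states with every (state, symbol) defined. Accept strings end in {0,3}, Reject strings end in {1,2,4}; accept={0,3}.

states=5 start=0 accept={0,3} delta: 0a->1 0b->1 1a->0 1b->2 2a->3 2b->3 3a->1 3b->4 4a->1 4b->0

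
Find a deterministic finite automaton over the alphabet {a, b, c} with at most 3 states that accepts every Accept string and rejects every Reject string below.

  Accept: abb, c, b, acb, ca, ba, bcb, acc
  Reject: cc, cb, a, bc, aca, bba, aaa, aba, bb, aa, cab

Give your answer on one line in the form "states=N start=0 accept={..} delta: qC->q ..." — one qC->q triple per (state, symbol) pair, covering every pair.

states=3 start=0 accept={2} delta: 0a->1 0b->2 0c->2 1a->0 1b->0 1c->0 2a->2 2b->0 2c->0

State merging on the prefix tree: take the shortest (then alphabetical) example prefix whose next move is undefined and point that move at state 0, else 1, else 2, ...; a target is out if some Accept/Reject pair would then sit in one state with the same input left (inseparable). If every existing state is out, open a new one.
a: 0a undefined. 0a->0: no, abb/bb meet in 0 with "bb" left. Open state 1: 0a->1.
b: 0b undefined. 0b->0: no, c/bc meet in 0 with "c" left. 0b->1: no, b/a meet in 1. Open state 2: 0b->2.
c: 0c undefined. 0c->0: no, c/cc meet in 0. 0c->1: no, c/a meet in 1. 0c->2: ok.
aa: 1a undefined. 1a->0: ok.
ab: 1b undefined. 1b->0: ok.
ac: 1c undefined. 1c->0: ok.
ba: 2a undefined. 2a->0: no, abb/cab meet in 2. 2a->1: no, ca/a meet in 1. 2a->2: ok.
bb: 2b undefined. 2b->0: ok.
bc: 2c undefined. 2c->0: ok.
All examples now run through 3 states with every (state, symbol) defined. Accept strings end in {2}, Reject strings end in {0,1}; accept={2}.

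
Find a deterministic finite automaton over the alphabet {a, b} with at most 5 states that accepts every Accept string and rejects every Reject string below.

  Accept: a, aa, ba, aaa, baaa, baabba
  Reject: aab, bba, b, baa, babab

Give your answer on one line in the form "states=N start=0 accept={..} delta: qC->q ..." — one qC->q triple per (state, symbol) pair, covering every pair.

states=3 start=0 accept={0,2} delta: 0a->0 0b->1 1a->2 1b->2 2a->1 2b->0

State merging on the prefix tree: take the shortest (then alphabetical) example prefix whose next move is undefined and point that move at state 0, else 1, else 2, ...; a target is out if some Accept/Reject pair would then sit in one state with the same input left (inseparable). If every existing state is out, open a new one.
a: 0a undefined. 0a->0: ok.
b: 0b undefined. 0b->0: no, a/aab meet in 0. Open state 1: 0b->1.
ba: 1a undefined. 1a->0: no, a/baa meet in 0. 1a->1: no, ba/aab meet in 1. Open state 2: 1a->2.
bb: 1b undefined. 1b->0: no, a/bba meet in 0. 1b->1: no, ba/bba meet in 2. 1b->2: ok.
baa: 2a undefined. 2a->0: no, a/bba meet in 0. 2a->1: ok.
bab: 2b undefined. 2b->0: ok.
All examples now run through 3 states with every (state, symbol) defined. Accept strings end in {0,2}, Reject strings end in {1}; accept={0,2}.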